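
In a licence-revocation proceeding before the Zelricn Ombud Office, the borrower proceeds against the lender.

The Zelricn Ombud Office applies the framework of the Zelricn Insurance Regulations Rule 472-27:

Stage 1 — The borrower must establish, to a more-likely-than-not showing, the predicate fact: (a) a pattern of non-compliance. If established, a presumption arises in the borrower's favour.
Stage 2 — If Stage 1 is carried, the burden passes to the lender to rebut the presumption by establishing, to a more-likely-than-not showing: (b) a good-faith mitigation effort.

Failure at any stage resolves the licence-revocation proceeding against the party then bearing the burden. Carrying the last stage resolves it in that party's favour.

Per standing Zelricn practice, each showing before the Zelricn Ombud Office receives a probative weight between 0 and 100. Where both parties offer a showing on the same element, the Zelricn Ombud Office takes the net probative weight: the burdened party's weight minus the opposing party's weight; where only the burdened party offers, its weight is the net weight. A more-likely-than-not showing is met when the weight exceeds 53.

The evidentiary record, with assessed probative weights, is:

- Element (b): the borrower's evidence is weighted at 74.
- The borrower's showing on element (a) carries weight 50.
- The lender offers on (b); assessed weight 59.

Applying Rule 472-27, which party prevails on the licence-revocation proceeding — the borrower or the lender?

lender

At Stage 1 the borrower must meet a more-likely-than-not showing (weight exceeds 53): on (a) the weight is 50, ≤ 53, so (a) does not meet the standard.
  Stage 1 not carried; the borrower fails its burden.
So the lender prevails.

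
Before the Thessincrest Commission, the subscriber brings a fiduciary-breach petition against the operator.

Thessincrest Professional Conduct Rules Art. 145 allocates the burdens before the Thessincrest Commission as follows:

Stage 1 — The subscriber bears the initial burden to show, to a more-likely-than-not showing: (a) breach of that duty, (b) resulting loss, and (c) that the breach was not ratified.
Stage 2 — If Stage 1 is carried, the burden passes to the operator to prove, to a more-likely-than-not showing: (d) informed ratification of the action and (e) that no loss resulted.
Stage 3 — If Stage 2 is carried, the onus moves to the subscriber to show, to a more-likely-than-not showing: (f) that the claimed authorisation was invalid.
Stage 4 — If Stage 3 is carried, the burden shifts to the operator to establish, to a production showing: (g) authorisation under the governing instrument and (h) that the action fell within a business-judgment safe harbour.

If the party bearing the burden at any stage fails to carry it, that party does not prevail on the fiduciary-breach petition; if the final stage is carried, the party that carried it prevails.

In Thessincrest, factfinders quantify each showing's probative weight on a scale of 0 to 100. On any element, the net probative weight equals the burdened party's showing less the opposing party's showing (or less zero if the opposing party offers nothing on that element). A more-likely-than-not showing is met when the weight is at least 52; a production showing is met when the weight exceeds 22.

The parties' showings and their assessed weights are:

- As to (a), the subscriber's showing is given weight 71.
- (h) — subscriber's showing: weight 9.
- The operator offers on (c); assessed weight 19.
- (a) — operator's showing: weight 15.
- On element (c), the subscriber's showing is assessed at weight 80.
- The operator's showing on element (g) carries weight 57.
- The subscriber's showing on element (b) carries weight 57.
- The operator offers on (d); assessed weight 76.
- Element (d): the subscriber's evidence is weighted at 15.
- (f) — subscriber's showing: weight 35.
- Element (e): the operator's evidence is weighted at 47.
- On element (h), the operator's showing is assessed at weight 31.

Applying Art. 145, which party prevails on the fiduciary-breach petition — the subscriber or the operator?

subscriber

Stage 1 — burden on subscriber; standard: a more-likely-than-not showing (weight is at least 52).
    (a): 71 − 15 = 56 ≥ 52 [met]
    (b): 57 ≥ 52 [met]
    (c): 80 − 19 = 61 ≥ 52 [met]
  Stage 1 carried; the burden shifts to the operator.
Stage 2 — burden on operator; standard: a more-likely-than-not showing (weight is at least 52).
    (d): 76 − 15 = 61 ≥ 52 [met]
    (e): 47 < 52 [not met]
  Stage 2 not carried; the operator fails its burden.
The subscriber prevails.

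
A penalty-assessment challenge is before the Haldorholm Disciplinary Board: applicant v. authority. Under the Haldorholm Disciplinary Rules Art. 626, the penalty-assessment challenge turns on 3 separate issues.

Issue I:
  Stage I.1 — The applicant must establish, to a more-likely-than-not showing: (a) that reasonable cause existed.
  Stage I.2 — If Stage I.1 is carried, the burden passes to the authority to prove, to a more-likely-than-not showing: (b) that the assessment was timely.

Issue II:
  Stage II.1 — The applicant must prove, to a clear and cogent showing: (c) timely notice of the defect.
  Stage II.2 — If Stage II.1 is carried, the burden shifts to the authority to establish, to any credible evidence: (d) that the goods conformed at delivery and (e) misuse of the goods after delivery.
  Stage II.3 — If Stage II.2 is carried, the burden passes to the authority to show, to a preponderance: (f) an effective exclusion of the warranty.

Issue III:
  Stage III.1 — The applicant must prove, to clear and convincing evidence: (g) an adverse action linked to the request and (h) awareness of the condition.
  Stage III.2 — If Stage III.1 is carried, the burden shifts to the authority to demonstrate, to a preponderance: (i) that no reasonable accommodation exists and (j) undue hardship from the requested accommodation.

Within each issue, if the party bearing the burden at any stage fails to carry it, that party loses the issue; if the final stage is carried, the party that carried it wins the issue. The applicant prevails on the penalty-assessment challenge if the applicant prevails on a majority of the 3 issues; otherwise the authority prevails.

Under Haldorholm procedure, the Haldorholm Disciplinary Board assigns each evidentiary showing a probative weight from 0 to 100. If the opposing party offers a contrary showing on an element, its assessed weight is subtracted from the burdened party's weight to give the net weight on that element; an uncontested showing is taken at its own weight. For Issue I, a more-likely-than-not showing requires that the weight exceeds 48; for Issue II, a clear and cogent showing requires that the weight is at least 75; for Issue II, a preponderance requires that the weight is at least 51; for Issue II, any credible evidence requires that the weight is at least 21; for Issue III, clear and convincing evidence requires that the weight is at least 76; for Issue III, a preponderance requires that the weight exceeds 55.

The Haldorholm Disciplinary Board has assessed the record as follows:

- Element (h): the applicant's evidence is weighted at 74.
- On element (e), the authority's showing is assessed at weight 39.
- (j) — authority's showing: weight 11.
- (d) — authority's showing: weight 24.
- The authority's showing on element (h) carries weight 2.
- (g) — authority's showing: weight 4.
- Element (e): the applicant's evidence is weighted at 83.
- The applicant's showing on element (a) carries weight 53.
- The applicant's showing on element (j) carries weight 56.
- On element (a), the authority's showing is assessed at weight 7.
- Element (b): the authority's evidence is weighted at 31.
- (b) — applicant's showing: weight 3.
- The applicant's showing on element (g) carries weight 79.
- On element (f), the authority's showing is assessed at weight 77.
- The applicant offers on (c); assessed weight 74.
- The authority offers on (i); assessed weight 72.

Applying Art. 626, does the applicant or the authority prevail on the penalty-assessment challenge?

— Issue I —
Stage I.1 (applicant, a more-likely-than-not showing, weight exceeds 48): (a) net 53−7=46 ≤ 48 — fails.
  The applicant does not carry Stage I.1.
So the authority prevails on this issue.
— Issue II —
At Stage II.1 the applicant must meet a clear and cogent showing (weight is at least 75): on (c) the weight is 74, which does not reach 75, so (c) does not meet the standard.
  The applicant does not carry Stage II.1.
The analysis ends at Stage II.1; the authority prevails on this issue.
— Issue III —
At Stage III.1 the applicant must meet clear and convincing evidence (weight is at least 76): on (g) the weight is 79 less the opposing 4 gives net 75, < 76, so (g) does not meet the standard; on (h) the weight is 74 less the opposing 2 gives net 72, which does not reach 76, so (h) does not meet the standard.
  Not every element is met, so the applicant fails to carry Stage III.1.
The analysis ends at Stage III.1; the authority prevails on this issue.
Per-issue: Issue I → authority; Issue II → authority; Issue III → authority. The applicant must prevail on a majority of issues; overall, the authority prevails.

authority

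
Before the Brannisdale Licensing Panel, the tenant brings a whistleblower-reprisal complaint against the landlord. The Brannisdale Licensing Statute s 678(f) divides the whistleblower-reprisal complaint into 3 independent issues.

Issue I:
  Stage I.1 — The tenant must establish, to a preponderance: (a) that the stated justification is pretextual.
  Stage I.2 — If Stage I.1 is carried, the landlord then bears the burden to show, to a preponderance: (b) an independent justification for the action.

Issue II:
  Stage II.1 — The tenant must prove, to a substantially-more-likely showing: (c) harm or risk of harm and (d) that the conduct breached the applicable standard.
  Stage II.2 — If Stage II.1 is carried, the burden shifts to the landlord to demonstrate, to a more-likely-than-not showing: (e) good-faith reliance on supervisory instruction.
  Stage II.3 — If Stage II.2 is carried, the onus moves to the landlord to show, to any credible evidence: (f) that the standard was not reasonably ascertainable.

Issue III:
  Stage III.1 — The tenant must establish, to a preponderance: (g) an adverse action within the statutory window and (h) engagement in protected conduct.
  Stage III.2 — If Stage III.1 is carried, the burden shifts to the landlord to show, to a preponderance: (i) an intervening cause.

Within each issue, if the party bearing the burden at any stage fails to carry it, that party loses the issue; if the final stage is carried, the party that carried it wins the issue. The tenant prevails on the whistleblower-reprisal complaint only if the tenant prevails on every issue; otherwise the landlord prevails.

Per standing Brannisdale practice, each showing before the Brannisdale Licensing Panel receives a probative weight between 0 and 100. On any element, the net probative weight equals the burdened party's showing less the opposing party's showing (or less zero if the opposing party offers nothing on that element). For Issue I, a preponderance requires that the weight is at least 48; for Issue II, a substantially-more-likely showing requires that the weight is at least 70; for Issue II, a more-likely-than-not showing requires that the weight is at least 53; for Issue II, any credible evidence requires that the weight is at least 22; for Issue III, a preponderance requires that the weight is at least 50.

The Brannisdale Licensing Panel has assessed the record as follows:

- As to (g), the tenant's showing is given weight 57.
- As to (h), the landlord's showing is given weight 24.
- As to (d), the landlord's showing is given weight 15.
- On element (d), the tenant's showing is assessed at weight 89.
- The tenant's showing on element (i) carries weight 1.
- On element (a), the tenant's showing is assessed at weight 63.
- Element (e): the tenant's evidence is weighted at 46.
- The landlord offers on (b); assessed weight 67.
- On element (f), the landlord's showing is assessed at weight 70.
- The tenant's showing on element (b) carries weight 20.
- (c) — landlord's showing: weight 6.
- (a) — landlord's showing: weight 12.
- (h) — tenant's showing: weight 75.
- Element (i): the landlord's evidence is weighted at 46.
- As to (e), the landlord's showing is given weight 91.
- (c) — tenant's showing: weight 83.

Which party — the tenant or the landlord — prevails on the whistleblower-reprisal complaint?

tenant

— Issue I —
Stage I.1 — burden on tenant; standard: a preponderance (weight is at least 48).
    (a): 63 − 12 = 51 ≥ 48 [met]
  The tenant carries Stage I.1; the landlord now bears the burden.
Stage I.2 — burden on landlord; standard: a preponderance (weight is at least 48).
    (b): 67 − 20 = 47 < 48 [not met]
  The landlord does not carry Stage I.2.
So the tenant prevails on this issue.
— Issue II —
Stage II.1 — burden on tenant; standard: a substantially-more-likely showing (weight is at least 70).
    (c): 83 − 6 = 77 ≥ 70 [met]
    (d): 89 − 15 = 74 ≥ 70 [met]
  Stage II.1 carried; the burden shifts to the landlord.
Stage II.2 — burden on landlord; standard: a more-likely-than-not showing (weight is at least 53).
    (e): 91 − 46 = 45 < 53 [not met]
  The landlord does not carry Stage II.2.
So the tenant prevails on this issue.
— Issue III —
Stage III.1 (tenant, a preponderance, weight is at least 50): (g) 57 ≥ 50 — meets; (h) net 75−24=51 ≥ 50 — meets.
  Stage III.1 carried; the burden shifts to the landlord.
Stage III.2 (landlord, a preponderance, weight is at least 50): (i) net 46−1=45 < 50 — fails.
  The landlord does not carry Stage III.2.
The tenant prevails on this issue.
Per-issue: Issue I → tenant; Issue II → tenant; Issue III → tenant. The tenant must prevail on every issue; overall, the tenant prevails.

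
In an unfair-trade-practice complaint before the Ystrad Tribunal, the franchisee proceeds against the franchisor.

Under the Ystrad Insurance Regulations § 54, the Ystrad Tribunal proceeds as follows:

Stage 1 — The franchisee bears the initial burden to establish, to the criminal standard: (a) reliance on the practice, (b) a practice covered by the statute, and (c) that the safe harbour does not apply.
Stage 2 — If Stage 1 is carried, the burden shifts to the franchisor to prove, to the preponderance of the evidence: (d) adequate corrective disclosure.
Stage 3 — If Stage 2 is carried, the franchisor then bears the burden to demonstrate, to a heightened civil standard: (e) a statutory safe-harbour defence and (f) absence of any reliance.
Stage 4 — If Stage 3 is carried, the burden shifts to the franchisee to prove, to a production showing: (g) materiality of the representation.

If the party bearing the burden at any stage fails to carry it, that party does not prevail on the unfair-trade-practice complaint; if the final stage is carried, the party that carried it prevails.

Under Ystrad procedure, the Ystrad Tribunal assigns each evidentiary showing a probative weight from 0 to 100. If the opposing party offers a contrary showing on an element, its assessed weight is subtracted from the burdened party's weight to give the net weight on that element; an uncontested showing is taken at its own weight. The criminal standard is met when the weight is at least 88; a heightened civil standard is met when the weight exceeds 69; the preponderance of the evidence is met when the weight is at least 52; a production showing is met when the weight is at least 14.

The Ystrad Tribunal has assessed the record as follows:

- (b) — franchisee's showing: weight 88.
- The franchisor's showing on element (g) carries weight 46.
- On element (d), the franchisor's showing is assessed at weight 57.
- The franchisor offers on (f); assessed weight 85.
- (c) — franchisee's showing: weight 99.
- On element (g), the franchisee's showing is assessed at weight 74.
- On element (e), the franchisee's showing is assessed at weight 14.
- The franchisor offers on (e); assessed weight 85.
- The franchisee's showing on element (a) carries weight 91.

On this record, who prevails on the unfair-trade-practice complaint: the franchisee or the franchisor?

franchisee

At Stage 1 the franchisee must meet the criminal standard (weight is at least 88): on (a) the weight is 91, ≥ 88, so (a) meets the standard; on (b) the weight is 88, ≥ 88, so (b) meets the standard; on (c) the weight is 99, which does reach 88, so (c) meets the standard.
  The franchisee carries Stage 1; the franchisor now bears the burden.
At Stage 2 the franchisor must meet the preponderance of the evidence (weight is at least 52): on (d) the weight is 57, which does reach 52, so (d) meets the standard.
  Stage 2 carried; the burden remains with the franchisor.
At Stage 3 the franchisor must meet a heightened civil standard (weight exceeds 69): on (e) the weight is 85 less the opposing 14 gives net 71, which does exceed 69, so (e) meets the standard; on (f) the weight is 85, which does exceed 69, so (f) meets the standard.
  Stage 3 carried; the burden shifts to the franchisee.
At Stage 4 the franchisee must meet a production showing (weight is at least 14): on (g) the weight is 74 less the opposing 46 gives net 28, which does reach 14, so (g) meets the standard.
  The franchisee carries the last stage.
All stages carried — the franchisee prevails.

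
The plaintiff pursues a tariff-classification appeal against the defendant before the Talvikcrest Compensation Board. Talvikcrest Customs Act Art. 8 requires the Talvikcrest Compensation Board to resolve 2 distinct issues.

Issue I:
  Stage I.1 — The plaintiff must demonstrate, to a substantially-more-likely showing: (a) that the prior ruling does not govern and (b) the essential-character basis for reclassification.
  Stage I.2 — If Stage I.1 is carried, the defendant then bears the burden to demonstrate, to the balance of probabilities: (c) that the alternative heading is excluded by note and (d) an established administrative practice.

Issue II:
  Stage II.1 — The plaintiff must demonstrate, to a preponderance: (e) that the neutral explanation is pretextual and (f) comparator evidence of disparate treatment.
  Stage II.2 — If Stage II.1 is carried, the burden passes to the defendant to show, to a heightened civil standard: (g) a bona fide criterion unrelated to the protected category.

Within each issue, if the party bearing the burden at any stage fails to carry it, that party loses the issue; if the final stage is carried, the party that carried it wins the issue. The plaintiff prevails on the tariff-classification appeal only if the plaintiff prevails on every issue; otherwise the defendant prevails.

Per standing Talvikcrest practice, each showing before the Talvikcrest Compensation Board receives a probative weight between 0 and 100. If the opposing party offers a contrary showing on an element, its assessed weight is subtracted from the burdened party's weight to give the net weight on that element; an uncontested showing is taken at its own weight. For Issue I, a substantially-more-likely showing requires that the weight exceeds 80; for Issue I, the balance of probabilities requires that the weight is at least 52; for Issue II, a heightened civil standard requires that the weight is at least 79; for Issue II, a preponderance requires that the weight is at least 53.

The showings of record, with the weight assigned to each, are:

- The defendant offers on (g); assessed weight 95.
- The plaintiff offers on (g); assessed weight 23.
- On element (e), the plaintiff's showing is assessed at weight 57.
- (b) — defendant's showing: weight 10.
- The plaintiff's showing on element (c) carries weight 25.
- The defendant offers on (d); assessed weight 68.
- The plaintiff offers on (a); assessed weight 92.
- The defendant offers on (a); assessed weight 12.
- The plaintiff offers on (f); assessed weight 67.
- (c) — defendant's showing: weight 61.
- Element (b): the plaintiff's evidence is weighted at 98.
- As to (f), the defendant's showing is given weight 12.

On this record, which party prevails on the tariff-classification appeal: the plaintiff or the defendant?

defendant

— Issue I —
Stage I.1 (plaintiff, a substantially-more-likely showing, weight exceeds 80): (a) net 92−12=80 ≤ 80 — fails; (b) net 98−10=88 > 80 — meets.
  The plaintiff does not carry Stage I.1.
The defendant prevails on this issue.
— Issue II —
Stage II.1 — burden on plaintiff; standard: a preponderance (weight is at least 53).
    (e): 57 ≥ 53 [met]
    (f): 67 − 12 = 55 ≥ 53 [met]
  All elements met. The burden passes to the defendant.
Stage II.2 — burden on defendant; standard: a heightened civil standard (weight is at least 79).
    (g): 95 − 23 = 72 < 79 [not met]
  Stage II.2 not carried; the defendant fails its burden.
The analysis ends at Stage II.2; the plaintiff prevails on this issue.
Per-issue: Issue I → defendant; Issue II → plaintiff. The plaintiff must prevail on every issue; overall, the defendant prevails.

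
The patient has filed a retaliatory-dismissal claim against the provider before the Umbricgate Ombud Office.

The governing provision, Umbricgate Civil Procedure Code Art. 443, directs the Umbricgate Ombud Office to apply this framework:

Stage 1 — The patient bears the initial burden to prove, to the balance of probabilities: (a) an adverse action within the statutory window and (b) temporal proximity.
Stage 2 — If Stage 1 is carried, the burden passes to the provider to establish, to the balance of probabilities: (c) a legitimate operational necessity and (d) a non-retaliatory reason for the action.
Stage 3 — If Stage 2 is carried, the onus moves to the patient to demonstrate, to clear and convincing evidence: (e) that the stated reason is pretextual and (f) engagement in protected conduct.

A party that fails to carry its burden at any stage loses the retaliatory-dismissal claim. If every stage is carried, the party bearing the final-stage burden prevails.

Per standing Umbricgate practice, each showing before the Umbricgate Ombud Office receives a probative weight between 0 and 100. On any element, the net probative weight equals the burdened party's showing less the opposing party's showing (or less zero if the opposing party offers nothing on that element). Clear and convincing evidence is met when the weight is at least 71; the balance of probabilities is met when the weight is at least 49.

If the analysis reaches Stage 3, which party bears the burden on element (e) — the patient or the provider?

patient

Stage 3's rule assigns the burden to the patient (to clear and convincing evidence).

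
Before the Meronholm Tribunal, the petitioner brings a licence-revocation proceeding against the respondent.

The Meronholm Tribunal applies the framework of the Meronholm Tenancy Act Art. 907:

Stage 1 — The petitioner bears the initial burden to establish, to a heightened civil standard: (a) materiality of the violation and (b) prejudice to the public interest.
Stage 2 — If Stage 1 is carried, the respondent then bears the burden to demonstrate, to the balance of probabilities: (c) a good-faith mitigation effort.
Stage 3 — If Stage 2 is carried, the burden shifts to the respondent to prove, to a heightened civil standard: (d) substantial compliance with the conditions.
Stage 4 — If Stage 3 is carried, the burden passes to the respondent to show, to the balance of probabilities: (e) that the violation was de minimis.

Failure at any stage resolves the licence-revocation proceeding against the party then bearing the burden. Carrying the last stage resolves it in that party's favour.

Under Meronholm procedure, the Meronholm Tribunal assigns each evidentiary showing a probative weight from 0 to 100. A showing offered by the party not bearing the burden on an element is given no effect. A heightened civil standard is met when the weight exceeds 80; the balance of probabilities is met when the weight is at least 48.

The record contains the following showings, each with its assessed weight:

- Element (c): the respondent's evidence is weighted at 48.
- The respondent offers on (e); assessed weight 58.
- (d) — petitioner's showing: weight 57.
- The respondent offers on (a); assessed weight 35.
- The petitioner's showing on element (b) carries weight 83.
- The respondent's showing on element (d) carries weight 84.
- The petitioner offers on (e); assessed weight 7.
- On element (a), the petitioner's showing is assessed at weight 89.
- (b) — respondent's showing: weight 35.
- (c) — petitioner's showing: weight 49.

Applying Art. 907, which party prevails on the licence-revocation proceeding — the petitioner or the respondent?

Stage 1 — burden on petitioner; standard: a heightened civil standard (weight exceeds 80).
    (a): 89 (respondent's 35 disregarded) > 80 [met]
    (b): 83 (respondent's 35 disregarded) > 80 [met]
  The petitioner carries Stage 1; the respondent now bears the burden.
Stage 2 — burden on respondent; standard: the balance of probabilities (weight is at least 48).
    (c): 48 (petitioner's 49 disregarded) ≥ 48 [met]
  Stage 2 carried; the burden remains with the respondent.
Stage 3 — burden on respondent; standard: a heightened civil standard (weight exceeds 80).
    (d): 84 (petitioner's 57 disregarded) > 80 [met]
  Stage 3 is satisfied; the respondent continues to bear the burden.
Stage 4 — burden on respondent; standard: the balance of probabilities (weight is at least 48).
    (e): 58 (petitioner's 7 disregarded) ≥ 48 [met]
  The respondent carries the last stage.
All stages carried — the respondent prevails.

respondent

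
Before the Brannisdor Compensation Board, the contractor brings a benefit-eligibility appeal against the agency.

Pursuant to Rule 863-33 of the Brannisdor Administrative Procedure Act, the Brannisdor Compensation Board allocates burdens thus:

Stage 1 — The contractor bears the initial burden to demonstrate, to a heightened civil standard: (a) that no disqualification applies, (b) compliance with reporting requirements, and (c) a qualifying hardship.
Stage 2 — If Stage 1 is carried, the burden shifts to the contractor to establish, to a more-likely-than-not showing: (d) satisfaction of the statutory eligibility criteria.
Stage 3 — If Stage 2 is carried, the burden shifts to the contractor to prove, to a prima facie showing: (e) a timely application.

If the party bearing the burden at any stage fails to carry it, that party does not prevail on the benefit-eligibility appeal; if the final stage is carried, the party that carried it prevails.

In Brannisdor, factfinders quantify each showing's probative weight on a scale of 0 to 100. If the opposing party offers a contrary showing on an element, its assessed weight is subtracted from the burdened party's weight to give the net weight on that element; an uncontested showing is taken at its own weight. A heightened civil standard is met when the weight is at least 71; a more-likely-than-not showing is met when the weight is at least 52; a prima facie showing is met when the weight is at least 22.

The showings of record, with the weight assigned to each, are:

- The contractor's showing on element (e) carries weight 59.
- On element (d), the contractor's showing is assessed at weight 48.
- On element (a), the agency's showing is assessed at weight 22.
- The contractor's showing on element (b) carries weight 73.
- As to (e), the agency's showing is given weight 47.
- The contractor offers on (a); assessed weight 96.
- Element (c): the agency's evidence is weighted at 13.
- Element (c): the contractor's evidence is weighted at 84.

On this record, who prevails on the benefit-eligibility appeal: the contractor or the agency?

agency

At Stage 1 the contractor must meet a heightened civil standard (weight is at least 71): on (a) the weight is 96 less the opposing 22 gives net 74, which does reach 71, so (a) meets the standard; on (b) the weight is 73, ≥ 71, so (b) meets the standard; on (c) the weight is 84 less the opposing 13 gives net 71, which does reach 71, so (c) meets the standard.
  Stage 1 is satisfied; the contractor continues to bear the burden.
At Stage 2 the contractor must meet a more-likely-than-not showing (weight is at least 52): on (d) the weight is 48, < 52, so (d) does not meet the standard.
  The contractor does not carry Stage 2.
The agency prevails.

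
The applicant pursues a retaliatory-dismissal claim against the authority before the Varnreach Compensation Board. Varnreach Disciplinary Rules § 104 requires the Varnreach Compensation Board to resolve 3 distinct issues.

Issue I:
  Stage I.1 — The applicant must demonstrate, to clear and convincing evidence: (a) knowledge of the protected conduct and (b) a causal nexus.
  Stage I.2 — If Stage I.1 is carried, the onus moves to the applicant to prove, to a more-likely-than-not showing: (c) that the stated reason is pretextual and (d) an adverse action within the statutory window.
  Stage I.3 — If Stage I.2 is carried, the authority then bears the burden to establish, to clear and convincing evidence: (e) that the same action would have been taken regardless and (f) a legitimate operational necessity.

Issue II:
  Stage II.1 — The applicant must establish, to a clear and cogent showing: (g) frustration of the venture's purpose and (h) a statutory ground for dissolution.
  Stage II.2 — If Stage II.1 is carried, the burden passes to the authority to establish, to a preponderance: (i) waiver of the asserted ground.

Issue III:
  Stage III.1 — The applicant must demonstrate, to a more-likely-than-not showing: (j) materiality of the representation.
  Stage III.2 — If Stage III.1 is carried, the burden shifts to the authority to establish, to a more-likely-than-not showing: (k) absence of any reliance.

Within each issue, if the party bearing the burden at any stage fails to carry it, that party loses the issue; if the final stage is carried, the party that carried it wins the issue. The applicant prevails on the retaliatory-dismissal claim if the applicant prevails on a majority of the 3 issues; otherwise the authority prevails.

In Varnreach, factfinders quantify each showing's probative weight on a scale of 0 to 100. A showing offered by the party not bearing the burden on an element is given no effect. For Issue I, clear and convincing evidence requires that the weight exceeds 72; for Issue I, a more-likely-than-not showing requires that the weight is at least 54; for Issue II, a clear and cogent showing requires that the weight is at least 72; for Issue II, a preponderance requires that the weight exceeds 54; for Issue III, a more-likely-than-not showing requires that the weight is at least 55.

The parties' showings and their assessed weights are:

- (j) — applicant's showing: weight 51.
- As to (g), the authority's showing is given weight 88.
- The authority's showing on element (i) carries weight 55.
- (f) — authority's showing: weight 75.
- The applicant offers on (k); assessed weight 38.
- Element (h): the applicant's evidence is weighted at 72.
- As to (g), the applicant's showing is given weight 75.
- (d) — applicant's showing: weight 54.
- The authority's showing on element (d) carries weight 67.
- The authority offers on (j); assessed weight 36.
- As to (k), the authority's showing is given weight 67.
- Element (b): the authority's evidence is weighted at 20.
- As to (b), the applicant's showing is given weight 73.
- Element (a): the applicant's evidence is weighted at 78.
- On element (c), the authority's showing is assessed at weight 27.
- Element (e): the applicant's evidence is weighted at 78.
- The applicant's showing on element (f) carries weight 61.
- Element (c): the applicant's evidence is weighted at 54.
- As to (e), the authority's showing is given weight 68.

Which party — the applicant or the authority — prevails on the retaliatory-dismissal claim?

— Issue I —
Stage I.1 (applicant, clear and convincing evidence, weight exceeds 72): (a) 78 > 72 — meets; (b) 73 (authority's 20 disregarded) > 72 — meets.
  All elements met. The applicant retains the burden for Stage I.2.
Stage I.2 (applicant, a more-likely-than-not showing, weight is at least 54): (c) 54 (authority's 27 disregarded) ≥ 54 — meets; (d) 54 (authority's 67 disregarded) ≥ 54 — meets.
  Stage I.2 carried; the burden shifts to the authority.
Stage I.3 (authority, clear and convincing evidence, weight exceeds 72): (e) 68 (applicant's 78 disregarded) ≤ 72 — fails; (f) 75 (applicant's 61 disregarded) > 72 — meets.
  Not every element is met, so the authority fails to carry Stage I.3.
So the applicant prevails on this issue.
— Issue II —
Stage II.1 — burden on applicant; standard: a clear and cogent showing (weight is at least 72).
    (g): 75 (authority's 88 disregarded) ≥ 72 [met]
    (h): 72 ≥ 72 [met]
  Stage II.1 carried; the burden shifts to the authority.
Stage II.2 — burden on authority; standard: a preponderance (weight exceeds 54).
    (i): 55 > 54 [met]
  The authority carries the last stage.
With every stage satisfied, the authority prevails on this issue.
— Issue III —
At Stage III.1 the applicant must meet a more-likely-than-not showing (weight is at least 55): on (j) the weight is 51 (the authority's 36 is given no effect), which does not reach 55, so (j) does not meet the standard.
  Stage III.1 not carried; the applicant fails its burden.
So the authority prevails on this issue.
Per-issue: Issue I → applicant; Issue II → authority; Issue III → authority. The applicant must prevail on a majority of issues; overall, the authority prevails.

authority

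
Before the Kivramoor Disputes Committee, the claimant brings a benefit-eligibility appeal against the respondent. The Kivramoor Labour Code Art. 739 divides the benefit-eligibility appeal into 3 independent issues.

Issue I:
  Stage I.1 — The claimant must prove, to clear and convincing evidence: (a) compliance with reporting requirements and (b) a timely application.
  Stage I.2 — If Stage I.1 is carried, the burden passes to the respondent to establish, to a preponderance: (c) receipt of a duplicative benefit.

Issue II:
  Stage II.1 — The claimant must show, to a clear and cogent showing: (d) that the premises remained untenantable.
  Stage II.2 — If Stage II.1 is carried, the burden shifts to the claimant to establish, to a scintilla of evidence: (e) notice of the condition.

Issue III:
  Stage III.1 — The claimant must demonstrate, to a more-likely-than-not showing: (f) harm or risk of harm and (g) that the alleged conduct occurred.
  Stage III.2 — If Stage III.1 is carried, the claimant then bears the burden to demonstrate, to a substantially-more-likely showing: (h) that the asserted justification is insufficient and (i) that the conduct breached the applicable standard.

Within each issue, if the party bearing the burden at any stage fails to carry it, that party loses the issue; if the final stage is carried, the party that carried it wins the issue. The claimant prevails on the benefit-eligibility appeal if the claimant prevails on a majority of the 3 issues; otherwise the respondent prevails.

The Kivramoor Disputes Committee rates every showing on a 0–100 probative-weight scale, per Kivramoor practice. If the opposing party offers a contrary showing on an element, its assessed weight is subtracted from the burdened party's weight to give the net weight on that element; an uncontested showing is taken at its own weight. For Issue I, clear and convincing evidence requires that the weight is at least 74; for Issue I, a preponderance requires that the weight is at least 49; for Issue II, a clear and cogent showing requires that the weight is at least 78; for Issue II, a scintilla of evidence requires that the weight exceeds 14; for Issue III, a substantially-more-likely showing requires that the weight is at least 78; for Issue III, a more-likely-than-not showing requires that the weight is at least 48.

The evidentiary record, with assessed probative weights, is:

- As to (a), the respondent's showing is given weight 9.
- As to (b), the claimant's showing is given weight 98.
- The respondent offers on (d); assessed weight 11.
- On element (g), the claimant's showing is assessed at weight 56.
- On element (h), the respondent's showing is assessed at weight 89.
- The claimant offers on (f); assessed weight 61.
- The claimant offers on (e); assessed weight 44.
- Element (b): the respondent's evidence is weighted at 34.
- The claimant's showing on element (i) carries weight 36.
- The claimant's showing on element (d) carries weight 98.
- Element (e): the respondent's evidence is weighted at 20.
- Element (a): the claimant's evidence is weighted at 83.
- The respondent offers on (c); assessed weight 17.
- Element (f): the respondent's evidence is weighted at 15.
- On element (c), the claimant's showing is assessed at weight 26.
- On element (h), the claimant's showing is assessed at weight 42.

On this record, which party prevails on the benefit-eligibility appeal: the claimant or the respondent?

respondent

— Issue I —
At Stage I.1 the claimant must meet clear and convincing evidence (weight is at least 74): on (a) the weight is 83 less the opposing 9 gives net 74, which does reach 74, so (a) meets the standard; on (b) the weight is 98 less the opposing 34 gives net 64, < 74, so (b) does not meet the standard.
  Stage I.1 not carried; the claimant fails its burden.
The respondent prevails on this issue.
— Issue II —
At Stage II.1 the claimant must meet a clear and cogent showing (weight is at least 78): on (d) the weight is 98 less the opposing 11 gives net 87, which does reach 78, so (d) meets the standard.
  Stage II.1 carried; the burden remains with the claimant.
At Stage II.2 the claimant must meet a scintilla of evidence (weight exceeds 14): on (e) the weight is 44 less the opposing 20 gives net 24, > 14, so (e) meets the standard.
  All elements met at the final stage.
Every stage carried; the claimant prevails on this issue.
— Issue III —
Stage III.1 — burden on claimant; standard: a more-likely-than-not showing (weight is at least 48).
    (f): 61 − 15 = 46 < 48 [not met]
    (g): 56 ≥ 48 [met]
  The claimant does not carry Stage III.1.
The respondent prevails on this issue.
Per-issue: Issue I → respondent; Issue II → claimant; Issue III → respondent. The claimant must prevail on a majority of issues; overall, the respondent prevails.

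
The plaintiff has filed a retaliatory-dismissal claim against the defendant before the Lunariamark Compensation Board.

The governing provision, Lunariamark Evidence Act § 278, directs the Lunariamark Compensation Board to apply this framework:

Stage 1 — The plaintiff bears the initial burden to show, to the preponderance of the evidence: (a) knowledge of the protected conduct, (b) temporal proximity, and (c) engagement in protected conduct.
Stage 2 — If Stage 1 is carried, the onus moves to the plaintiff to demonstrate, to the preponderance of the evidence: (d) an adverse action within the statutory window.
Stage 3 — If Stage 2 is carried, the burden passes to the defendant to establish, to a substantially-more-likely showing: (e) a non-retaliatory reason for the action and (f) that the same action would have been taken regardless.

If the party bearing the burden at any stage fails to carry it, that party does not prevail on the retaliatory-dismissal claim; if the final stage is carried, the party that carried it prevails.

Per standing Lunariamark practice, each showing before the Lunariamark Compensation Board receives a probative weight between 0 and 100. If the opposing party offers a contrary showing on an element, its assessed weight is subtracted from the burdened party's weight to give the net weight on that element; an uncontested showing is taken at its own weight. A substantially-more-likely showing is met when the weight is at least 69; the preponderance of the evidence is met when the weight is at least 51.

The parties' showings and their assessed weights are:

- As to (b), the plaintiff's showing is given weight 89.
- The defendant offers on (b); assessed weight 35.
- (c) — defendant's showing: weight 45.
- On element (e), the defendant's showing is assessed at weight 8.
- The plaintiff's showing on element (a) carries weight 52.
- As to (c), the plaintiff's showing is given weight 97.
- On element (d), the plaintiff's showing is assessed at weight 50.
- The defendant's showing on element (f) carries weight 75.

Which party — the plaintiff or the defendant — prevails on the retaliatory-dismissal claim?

defendant

Stage 1 (plaintiff, the preponderance of the evidence, weight is at least 51): (a) 52 ≥ 51 — meets; (b) net 89−35=54 ≥ 51 — meets; (c) net 97−45=52 ≥ 51 — meets.
  Stage 1 is satisfied; the plaintiff continues to bear the burden.
Stage 2 (plaintiff, the preponderance of the evidence, weight is at least 51): (d) 50 < 51 — fails.
  Not every element is met, so the plaintiff fails to carry Stage 2.
So the defendant prevails.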